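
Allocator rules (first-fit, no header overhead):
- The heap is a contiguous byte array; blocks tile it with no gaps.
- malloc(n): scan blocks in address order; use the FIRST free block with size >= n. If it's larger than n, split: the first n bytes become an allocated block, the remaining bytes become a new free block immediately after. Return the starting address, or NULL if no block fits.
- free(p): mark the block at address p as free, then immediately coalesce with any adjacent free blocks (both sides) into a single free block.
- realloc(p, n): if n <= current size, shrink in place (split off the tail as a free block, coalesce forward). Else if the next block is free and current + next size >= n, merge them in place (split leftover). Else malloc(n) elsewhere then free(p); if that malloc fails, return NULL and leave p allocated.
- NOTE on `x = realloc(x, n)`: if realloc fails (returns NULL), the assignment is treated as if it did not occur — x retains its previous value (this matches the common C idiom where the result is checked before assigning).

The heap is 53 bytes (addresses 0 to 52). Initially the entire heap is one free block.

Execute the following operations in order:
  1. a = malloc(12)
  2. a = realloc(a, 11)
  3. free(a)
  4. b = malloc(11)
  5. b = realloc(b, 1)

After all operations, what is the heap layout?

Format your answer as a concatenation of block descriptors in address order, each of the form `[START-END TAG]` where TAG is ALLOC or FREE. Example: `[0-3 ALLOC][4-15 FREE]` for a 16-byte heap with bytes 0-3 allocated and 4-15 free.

Op 1: a = malloc(12) -> a = 0; heap: [0-11 ALLOC][12-52 FREE]
Op 2: a = realloc(a, 11) -> a = 0; heap: [0-10 ALLOC][11-52 FREE]
Op 3: free(a) -> (freed a); heap: [0-52 FREE]
Op 4: b = malloc(11) -> b = 0; heap: [0-10 ALLOC][11-52 FREE]
Op 5: b = realloc(b, 1) -> b = 0; heap: [0-0 ALLOC][1-52 FREE]

Answer: [0-0 ALLOC][1-52 FREE]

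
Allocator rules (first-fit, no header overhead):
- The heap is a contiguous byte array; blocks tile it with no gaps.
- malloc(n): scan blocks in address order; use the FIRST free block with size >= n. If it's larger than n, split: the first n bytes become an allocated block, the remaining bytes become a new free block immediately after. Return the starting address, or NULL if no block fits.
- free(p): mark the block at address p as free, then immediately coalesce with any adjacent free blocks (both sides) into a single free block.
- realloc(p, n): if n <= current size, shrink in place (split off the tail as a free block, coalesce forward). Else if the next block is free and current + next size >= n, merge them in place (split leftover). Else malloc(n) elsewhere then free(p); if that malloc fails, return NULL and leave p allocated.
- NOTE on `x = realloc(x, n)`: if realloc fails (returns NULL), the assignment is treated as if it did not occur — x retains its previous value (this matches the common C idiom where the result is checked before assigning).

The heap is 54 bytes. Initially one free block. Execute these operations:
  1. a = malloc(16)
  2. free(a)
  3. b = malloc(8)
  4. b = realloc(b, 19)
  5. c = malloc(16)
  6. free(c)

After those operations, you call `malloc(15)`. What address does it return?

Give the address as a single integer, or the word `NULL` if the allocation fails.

Answer: 19

Derivation:
Op 1: a = malloc(16) -> a = 0; heap: [0-15 ALLOC][16-53 FREE]
Op 2: free(a) -> (freed a); heap: [0-53 FREE]
Op 3: b = malloc(8) -> b = 0; heap: [0-7 ALLOC][8-53 FREE]
Op 4: b = realloc(b, 19) -> b = 0; heap: [0-18 ALLOC][19-53 FREE]
Op 5: c = malloc(16) -> c = 19; heap: [0-18 ALLOC][19-34 ALLOC][35-53 FREE]
Op 6: free(c) -> (freed c); heap: [0-18 ALLOC][19-53 FREE]
malloc(15): first-fit scan over [0-18 ALLOC][19-53 FREE] -> 19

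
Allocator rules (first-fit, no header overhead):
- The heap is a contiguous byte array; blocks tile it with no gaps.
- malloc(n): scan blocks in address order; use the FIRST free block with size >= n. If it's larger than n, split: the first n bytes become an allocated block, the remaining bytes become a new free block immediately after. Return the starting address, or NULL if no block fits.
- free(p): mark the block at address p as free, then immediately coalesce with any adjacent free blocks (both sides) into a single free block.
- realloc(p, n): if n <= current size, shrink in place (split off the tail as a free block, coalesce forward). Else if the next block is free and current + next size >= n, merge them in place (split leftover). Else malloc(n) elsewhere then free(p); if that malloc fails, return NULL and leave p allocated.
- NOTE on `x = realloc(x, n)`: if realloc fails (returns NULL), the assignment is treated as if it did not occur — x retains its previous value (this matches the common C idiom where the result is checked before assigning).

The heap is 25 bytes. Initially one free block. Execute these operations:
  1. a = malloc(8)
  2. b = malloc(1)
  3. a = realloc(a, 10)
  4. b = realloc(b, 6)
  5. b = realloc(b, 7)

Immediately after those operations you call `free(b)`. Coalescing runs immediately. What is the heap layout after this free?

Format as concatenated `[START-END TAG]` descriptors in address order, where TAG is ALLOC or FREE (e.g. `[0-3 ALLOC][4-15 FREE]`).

Op 1: a = malloc(8) -> a = 0; heap: [0-7 ALLOC][8-24 FREE]
Op 2: b = malloc(1) -> b = 8; heap: [0-7 ALLOC][8-8 ALLOC][9-24 FREE]
Op 3: a = realloc(a, 10) -> a = 9; heap: [0-7 FREE][8-8 ALLOC][9-18 ALLOC][19-24 FREE]
Op 4: b = realloc(b, 6) -> b = 0; heap: [0-5 ALLOC][6-8 FREE][9-18 ALLOC][19-24 FREE]
Op 5: b = realloc(b, 7) -> b = 0; heap: [0-6 ALLOC][7-8 FREE][9-18 ALLOC][19-24 FREE]
free(b): b = 0 -> block [0-6 ALLOC]; mark free, coalesce with adjacent free neighbors -> [0-8 FREE][9-18 ALLOC][19-24 FREE]

Answer: [0-8 FREE][9-18 ALLOC][19-24 FREE]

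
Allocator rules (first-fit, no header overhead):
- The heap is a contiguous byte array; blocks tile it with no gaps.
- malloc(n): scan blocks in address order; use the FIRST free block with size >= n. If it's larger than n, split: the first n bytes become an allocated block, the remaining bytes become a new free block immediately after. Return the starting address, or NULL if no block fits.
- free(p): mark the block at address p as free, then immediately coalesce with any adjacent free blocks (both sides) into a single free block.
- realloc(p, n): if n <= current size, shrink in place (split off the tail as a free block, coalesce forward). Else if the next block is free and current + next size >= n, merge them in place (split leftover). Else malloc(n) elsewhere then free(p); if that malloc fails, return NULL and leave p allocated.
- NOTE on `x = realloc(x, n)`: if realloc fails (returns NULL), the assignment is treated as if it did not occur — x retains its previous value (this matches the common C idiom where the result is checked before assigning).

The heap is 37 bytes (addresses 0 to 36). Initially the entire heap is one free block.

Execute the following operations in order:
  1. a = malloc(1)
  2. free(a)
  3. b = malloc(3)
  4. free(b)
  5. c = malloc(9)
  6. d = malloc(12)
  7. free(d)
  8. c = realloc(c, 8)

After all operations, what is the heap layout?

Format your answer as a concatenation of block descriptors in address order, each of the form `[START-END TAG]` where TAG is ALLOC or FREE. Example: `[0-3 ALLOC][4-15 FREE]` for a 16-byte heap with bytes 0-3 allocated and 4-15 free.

Answer: [0-7 ALLOC][8-36 FREE]

Derivation:
Op 1: a = malloc(1) -> a = 0; heap: [0-0 ALLOC][1-36 FREE]
Op 2: free(a) -> (freed a); heap: [0-36 FREE]
Op 3: b = malloc(3) -> b = 0; heap: [0-2 ALLOC][3-36 FREE]
Op 4: free(b) -> (freed b); heap: [0-36 FREE]
Op 5: c = malloc(9) -> c = 0; heap: [0-8 ALLOC][9-36 FREE]
Op 6: d = malloc(12) -> d = 9; heap: [0-8 ALLOC][9-20 ALLOC][21-36 FREE]
Op 7: free(d) -> (freed d); heap: [0-8 ALLOC][9-36 FREE]
Op 8: c = realloc(c, 8) -> c = 0; heap: [0-7 ALLOC][8-36 FREE]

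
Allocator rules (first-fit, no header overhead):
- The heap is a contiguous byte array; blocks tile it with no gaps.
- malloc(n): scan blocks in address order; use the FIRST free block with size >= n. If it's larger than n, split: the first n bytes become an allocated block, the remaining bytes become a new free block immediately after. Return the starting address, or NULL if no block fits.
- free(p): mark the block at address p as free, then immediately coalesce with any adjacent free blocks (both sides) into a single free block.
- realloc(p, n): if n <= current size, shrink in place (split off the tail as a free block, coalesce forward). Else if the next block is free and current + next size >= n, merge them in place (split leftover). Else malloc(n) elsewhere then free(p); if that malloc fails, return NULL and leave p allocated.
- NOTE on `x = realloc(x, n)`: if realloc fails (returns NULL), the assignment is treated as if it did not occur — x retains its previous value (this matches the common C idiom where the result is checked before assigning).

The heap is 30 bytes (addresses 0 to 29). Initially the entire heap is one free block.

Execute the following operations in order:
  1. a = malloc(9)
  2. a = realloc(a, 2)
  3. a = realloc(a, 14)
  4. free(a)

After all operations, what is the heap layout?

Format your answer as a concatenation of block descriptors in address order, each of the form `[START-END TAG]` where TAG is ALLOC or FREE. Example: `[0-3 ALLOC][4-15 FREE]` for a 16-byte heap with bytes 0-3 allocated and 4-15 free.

Op 1: a = malloc(9) -> a = 0; heap: [0-8 ALLOC][9-29 FREE]
Op 2: a = realloc(a, 2) -> a = 0; heap: [0-1 ALLOC][2-29 FREE]
Op 3: a = realloc(a, 14) -> a = 0; heap: [0-13 ALLOC][14-29 FREE]
Op 4: free(a) -> (freed a); heap: [0-29 FREE]

Answer: [0-29 FREE]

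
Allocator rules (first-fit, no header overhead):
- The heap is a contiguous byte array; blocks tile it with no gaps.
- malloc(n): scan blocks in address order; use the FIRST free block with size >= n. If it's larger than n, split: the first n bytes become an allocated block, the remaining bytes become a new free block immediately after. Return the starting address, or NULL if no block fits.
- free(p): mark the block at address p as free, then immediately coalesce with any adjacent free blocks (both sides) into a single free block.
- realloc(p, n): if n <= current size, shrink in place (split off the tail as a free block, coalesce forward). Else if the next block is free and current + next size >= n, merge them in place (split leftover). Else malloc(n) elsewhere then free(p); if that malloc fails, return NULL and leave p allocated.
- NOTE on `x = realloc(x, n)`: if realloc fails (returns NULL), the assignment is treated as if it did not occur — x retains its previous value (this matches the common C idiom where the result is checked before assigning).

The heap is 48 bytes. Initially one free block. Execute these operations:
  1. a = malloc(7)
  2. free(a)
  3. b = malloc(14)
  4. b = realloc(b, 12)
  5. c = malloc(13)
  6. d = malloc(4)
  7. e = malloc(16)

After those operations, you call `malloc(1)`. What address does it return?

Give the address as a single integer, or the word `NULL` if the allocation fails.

Op 1: a = malloc(7) -> a = 0; heap: [0-6 ALLOC][7-47 FREE]
Op 2: free(a) -> (freed a); heap: [0-47 FREE]
Op 3: b = malloc(14) -> b = 0; heap: [0-13 ALLOC][14-47 FREE]
Op 4: b = realloc(b, 12) -> b = 0; heap: [0-11 ALLOC][12-47 FREE]
Op 5: c = malloc(13) -> c = 12; heap: [0-11 ALLOC][12-24 ALLOC][25-47 FREE]
Op 6: d = malloc(4) -> d = 25; heap: [0-11 ALLOC][12-24 ALLOC][25-28 ALLOC][29-47 FREE]
Op 7: e = malloc(16) -> e = 29; heap: [0-11 ALLOC][12-24 ALLOC][25-28 ALLOC][29-44 ALLOC][45-47 FREE]
malloc(1): first-fit scan over [0-11 ALLOC][12-24 ALLOC][25-28 ALLOC][29-44 ALLOC][45-47 FREE] -> 45

Answer: 45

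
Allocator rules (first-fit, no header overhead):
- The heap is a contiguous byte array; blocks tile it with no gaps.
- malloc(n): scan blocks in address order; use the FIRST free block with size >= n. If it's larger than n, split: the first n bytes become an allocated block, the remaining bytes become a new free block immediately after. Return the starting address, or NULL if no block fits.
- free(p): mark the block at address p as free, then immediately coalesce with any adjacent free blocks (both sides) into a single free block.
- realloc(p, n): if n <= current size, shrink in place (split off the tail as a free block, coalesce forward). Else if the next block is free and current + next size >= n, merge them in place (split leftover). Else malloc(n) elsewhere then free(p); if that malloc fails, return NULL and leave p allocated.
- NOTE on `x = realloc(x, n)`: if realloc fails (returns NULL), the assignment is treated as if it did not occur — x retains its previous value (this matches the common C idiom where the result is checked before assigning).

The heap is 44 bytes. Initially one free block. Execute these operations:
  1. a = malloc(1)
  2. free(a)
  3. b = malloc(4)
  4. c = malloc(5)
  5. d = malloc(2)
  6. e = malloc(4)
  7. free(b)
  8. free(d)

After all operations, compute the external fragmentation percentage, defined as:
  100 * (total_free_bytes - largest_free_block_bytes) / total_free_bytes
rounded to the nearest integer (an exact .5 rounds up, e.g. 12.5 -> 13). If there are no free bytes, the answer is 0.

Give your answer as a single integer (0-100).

Answer: 17

Derivation:
Op 1: a = malloc(1) -> a = 0; heap: [0-0 ALLOC][1-43 FREE]
Op 2: free(a) -> (freed a); heap: [0-43 FREE]
Op 3: b = malloc(4) -> b = 0; heap: [0-3 ALLOC][4-43 FREE]
Op 4: c = malloc(5) -> c = 4; heap: [0-3 ALLOC][4-8 ALLOC][9-43 FREE]
Op 5: d = malloc(2) -> d = 9; heap: [0-3 ALLOC][4-8 ALLOC][9-10 ALLOC][11-43 FREE]
Op 6: e = malloc(4) -> e = 11; heap: [0-3 ALLOC][4-8 ALLOC][9-10 ALLOC][11-14 ALLOC][15-43 FREE]
Op 7: free(b) -> (freed b); heap: [0-3 FREE][4-8 ALLOC][9-10 ALLOC][11-14 ALLOC][15-43 FREE]
Op 8: free(d) -> (freed d); heap: [0-3 FREE][4-8 ALLOC][9-10 FREE][11-14 ALLOC][15-43 FREE]
Free blocks: [4 2 29] total_free=35 largest=29 -> 100*(35-29)/35 = 600/35 ≈ 17.143 -> rounds to 17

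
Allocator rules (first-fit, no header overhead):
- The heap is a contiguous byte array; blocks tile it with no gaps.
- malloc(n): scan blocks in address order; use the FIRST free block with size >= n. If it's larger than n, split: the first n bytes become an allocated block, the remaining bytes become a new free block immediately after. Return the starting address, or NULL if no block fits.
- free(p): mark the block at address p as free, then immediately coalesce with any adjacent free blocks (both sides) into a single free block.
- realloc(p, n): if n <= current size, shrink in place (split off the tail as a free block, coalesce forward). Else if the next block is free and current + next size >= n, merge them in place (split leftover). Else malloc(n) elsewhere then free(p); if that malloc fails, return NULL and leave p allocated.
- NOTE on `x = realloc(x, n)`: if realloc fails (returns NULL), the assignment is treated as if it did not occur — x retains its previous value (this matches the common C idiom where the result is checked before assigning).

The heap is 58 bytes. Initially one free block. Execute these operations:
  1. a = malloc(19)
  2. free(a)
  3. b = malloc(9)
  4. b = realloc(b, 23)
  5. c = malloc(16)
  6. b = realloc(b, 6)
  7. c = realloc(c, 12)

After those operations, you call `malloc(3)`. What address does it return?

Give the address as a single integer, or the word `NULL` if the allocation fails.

Op 1: a = malloc(19) -> a = 0; heap: [0-18 ALLOC][19-57 FREE]
Op 2: free(a) -> (freed a); heap: [0-57 FREE]
Op 3: b = malloc(9) -> b = 0; heap: [0-8 ALLOC][9-57 FREE]
Op 4: b = realloc(b, 23) -> b = 0; heap: [0-22 ALLOC][23-57 FREE]
Op 5: c = malloc(16) -> c = 23; heap: [0-22 ALLOC][23-38 ALLOC][39-57 FREE]
Op 6: b = realloc(b, 6) -> b = 0; heap: [0-5 ALLOC][6-22 FREE][23-38 ALLOC][39-57 FREE]
Op 7: c = realloc(c, 12) -> c = 23; heap: [0-5 ALLOC][6-22 FREE][23-34 ALLOC][35-57 FREE]
malloc(3): first-fit scan over [0-5 ALLOC][6-22 FREE][23-34 ALLOC][35-57 FREE] -> 6

Answer: 6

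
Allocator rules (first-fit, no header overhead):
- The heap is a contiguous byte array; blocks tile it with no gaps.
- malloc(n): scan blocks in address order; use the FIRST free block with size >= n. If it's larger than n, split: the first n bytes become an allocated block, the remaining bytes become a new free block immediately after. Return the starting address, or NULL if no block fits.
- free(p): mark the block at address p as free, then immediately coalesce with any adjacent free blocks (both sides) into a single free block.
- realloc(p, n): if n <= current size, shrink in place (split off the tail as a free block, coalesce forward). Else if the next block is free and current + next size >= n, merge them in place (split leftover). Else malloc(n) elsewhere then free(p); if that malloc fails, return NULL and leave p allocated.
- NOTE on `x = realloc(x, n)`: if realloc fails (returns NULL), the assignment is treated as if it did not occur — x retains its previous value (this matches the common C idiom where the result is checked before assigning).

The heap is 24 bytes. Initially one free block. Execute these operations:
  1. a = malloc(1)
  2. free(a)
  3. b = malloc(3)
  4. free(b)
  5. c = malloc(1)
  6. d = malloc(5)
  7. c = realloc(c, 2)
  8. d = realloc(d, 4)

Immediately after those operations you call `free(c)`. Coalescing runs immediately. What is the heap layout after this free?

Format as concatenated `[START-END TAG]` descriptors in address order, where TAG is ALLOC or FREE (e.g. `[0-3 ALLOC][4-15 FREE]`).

Op 1: a = malloc(1) -> a = 0; heap: [0-0 ALLOC][1-23 FREE]
Op 2: free(a) -> (freed a); heap: [0-23 FREE]
Op 3: b = malloc(3) -> b = 0; heap: [0-2 ALLOC][3-23 FREE]
Op 4: free(b) -> (freed b); heap: [0-23 FREE]
Op 5: c = malloc(1) -> c = 0; heap: [0-0 ALLOC][1-23 FREE]
Op 6: d = malloc(5) -> d = 1; heap: [0-0 ALLOC][1-5 ALLOC][6-23 FREE]
Op 7: c = realloc(c, 2) -> c = 6; heap: [0-0 FREE][1-5 ALLOC][6-7 ALLOC][8-23 FREE]
Op 8: d = realloc(d, 4) -> d = 1; heap: [0-0 FREE][1-4 ALLOC][5-5 FREE][6-7 ALLOC][8-23 FREE]
free(c): c = 6 -> block [6-7 ALLOC]; mark free, coalesce with adjacent free neighbors -> [0-0 FREE][1-4 ALLOC][5-23 FREE]

Answer: [0-0 FREE][1-4 ALLOC][5-23 FREE]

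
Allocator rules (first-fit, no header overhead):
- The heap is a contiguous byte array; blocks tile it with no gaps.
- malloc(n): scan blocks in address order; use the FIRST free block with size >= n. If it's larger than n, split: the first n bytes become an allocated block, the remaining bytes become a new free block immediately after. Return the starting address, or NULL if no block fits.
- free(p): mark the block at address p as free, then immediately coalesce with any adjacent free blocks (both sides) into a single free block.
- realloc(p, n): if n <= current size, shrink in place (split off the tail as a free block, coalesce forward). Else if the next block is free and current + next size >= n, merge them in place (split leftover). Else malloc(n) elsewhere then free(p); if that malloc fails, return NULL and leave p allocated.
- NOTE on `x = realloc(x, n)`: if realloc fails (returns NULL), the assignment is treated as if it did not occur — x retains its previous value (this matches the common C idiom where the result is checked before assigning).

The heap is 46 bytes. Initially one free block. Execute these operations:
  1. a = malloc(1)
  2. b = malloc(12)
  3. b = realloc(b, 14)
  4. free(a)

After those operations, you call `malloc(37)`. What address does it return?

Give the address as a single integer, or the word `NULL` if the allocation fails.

Op 1: a = malloc(1) -> a = 0; heap: [0-0 ALLOC][1-45 FREE]
Op 2: b = malloc(12) -> b = 1; heap: [0-0 ALLOC][1-12 ALLOC][13-45 FREE]
Op 3: b = realloc(b, 14) -> b = 1; heap: [0-0 ALLOC][1-14 ALLOC][15-45 FREE]
Op 4: free(a) -> (freed a); heap: [0-0 FREE][1-14 ALLOC][15-45 FREE]
malloc(37): first-fit scan over [0-0 FREE][1-14 ALLOC][15-45 FREE] -> NULL

Answer: NULL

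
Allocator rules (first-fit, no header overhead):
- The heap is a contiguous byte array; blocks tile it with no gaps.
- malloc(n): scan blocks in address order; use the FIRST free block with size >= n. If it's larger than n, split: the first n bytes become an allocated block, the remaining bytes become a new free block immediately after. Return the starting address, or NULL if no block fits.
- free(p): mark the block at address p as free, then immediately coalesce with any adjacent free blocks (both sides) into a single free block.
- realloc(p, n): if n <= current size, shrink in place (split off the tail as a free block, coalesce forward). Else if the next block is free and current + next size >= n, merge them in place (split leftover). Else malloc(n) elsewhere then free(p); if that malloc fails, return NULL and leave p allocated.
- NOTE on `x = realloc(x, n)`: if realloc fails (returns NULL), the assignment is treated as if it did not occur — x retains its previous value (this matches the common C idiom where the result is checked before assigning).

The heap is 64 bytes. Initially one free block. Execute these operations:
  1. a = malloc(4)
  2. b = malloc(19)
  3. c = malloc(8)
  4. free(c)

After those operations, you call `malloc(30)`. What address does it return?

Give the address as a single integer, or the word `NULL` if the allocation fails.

Op 1: a = malloc(4) -> a = 0; heap: [0-3 ALLOC][4-63 FREE]
Op 2: b = malloc(19) -> b = 4; heap: [0-3 ALLOC][4-22 ALLOC][23-63 FREE]
Op 3: c = malloc(8) -> c = 23; heap: [0-3 ALLOC][4-22 ALLOC][23-30 ALLOC][31-63 FREE]
Op 4: free(c) -> (freed c); heap: [0-3 ALLOC][4-22 ALLOC][23-63 FREE]
malloc(30): first-fit scan over [0-3 ALLOC][4-22 ALLOC][23-63 FREE] -> 23

Answer: 23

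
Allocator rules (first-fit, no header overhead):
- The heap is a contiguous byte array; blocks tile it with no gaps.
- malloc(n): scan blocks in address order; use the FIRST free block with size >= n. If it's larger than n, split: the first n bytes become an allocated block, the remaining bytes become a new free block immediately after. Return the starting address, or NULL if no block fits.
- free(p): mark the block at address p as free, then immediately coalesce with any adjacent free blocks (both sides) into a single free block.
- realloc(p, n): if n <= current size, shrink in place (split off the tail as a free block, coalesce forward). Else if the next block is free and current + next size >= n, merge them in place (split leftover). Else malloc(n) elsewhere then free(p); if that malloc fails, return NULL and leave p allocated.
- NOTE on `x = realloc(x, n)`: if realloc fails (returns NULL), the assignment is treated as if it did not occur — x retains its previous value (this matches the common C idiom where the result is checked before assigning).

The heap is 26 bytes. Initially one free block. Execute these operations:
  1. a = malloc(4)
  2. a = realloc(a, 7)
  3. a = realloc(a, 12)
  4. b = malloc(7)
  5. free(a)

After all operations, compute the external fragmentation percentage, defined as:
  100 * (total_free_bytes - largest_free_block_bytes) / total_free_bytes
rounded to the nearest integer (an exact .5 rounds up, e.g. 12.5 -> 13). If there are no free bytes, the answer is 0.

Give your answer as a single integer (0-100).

Op 1: a = malloc(4) -> a = 0; heap: [0-3 ALLOC][4-25 FREE]
Op 2: a = realloc(a, 7) -> a = 0; heap: [0-6 ALLOC][7-25 FREE]
Op 3: a = realloc(a, 12) -> a = 0; heap: [0-11 ALLOC][12-25 FREE]
Op 4: b = malloc(7) -> b = 12; heap: [0-11 ALLOC][12-18 ALLOC][19-25 FREE]
Op 5: free(a) -> (freed a); heap: [0-11 FREE][12-18 ALLOC][19-25 FREE]
Free blocks: [12 7] total_free=19 largest=12 -> 100*(19-12)/19 = 700/19 ≈ 36.842 -> rounds to 37

Answer: 37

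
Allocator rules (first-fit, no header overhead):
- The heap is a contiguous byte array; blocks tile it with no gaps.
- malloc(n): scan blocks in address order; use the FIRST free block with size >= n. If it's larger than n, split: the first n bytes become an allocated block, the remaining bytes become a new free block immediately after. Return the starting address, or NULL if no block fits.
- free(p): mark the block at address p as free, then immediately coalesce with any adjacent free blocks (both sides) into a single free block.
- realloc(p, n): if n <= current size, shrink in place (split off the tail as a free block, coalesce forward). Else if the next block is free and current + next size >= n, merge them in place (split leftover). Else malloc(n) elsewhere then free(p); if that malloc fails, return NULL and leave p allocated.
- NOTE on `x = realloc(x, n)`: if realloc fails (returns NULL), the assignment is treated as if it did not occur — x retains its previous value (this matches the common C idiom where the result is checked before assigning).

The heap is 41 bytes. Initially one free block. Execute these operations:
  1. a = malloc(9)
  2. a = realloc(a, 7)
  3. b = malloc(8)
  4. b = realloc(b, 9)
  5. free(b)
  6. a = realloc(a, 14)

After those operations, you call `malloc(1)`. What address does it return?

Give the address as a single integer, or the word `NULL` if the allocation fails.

Op 1: a = malloc(9) -> a = 0; heap: [0-8 ALLOC][9-40 FREE]
Op 2: a = realloc(a, 7) -> a = 0; heap: [0-6 ALLOC][7-40 FREE]
Op 3: b = malloc(8) -> b = 7; heap: [0-6 ALLOC][7-14 ALLOC][15-40 FREE]
Op 4: b = realloc(b, 9) -> b = 7; heap: [0-6 ALLOC][7-15 ALLOC][16-40 FREE]
Op 5: free(b) -> (freed b); heap: [0-6 ALLOC][7-40 FREE]
Op 6: a = realloc(a, 14) -> a = 0; heap: [0-13 ALLOC][14-40 FREE]
malloc(1): first-fit scan over [0-13 ALLOC][14-40 FREE] -> 14

Answer: 14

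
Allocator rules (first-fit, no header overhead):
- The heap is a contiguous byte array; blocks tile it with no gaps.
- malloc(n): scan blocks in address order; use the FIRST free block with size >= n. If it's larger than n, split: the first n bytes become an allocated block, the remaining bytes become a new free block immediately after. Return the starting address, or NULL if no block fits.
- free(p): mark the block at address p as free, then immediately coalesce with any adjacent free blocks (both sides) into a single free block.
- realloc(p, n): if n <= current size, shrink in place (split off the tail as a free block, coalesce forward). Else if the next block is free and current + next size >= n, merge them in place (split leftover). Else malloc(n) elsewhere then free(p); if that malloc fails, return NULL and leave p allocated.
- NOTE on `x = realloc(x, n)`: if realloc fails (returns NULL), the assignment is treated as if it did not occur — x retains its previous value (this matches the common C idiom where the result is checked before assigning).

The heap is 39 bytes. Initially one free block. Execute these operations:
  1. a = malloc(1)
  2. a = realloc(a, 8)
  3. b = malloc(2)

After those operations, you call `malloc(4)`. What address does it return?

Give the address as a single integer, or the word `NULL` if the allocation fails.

Answer: 10

Derivation:
Op 1: a = malloc(1) -> a = 0; heap: [0-0 ALLOC][1-38 FREE]
Op 2: a = realloc(a, 8) -> a = 0; heap: [0-7 ALLOC][8-38 FREE]
Op 3: b = malloc(2) -> b = 8; heap: [0-7 ALLOC][8-9 ALLOC][10-38 FREE]
malloc(4): first-fit scan over [0-7 ALLOC][8-9 ALLOC][10-38 FREE] -> 10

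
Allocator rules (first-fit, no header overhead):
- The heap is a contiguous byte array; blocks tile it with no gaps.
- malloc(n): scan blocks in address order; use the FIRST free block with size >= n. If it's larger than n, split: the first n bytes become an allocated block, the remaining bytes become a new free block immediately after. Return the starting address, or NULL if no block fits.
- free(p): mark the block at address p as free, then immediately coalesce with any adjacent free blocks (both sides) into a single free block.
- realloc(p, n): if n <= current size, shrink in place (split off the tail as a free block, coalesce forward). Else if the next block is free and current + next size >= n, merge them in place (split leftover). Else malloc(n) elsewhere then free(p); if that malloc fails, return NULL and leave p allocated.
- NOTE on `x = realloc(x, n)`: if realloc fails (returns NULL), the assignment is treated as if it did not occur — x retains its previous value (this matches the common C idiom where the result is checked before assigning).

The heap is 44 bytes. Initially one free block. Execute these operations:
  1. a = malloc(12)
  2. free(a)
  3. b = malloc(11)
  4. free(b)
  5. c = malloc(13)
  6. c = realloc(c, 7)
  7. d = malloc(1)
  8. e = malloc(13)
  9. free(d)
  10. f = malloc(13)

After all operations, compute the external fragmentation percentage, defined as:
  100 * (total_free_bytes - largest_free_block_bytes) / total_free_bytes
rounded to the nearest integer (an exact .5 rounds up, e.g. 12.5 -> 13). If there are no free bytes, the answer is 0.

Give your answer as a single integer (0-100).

Answer: 9

Derivation:
Op 1: a = malloc(12) -> a = 0; heap: [0-11 ALLOC][12-43 FREE]
Op 2: free(a) -> (freed a); heap: [0-43 FREE]
Op 3: b = malloc(11) -> b = 0; heap: [0-10 ALLOC][11-43 FREE]
Op 4: free(b) -> (freed b); heap: [0-43 FREE]
Op 5: c = malloc(13) -> c = 0; heap: [0-12 ALLOC][13-43 FREE]
Op 6: c = realloc(c, 7) -> c = 0; heap: [0-6 ALLOC][7-43 FREE]
Op 7: d = malloc(1) -> d = 7; heap: [0-6 ALLOC][7-7 ALLOC][8-43 FREE]
Op 8: e = malloc(13) -> e = 8; heap: [0-6 ALLOC][7-7 ALLOC][8-20 ALLOC][21-43 FREE]
Op 9: free(d) -> (freed d); heap: [0-6 ALLOC][7-7 FREE][8-20 ALLOC][21-43 FREE]
Op 10: f = malloc(13) -> f = 21; heap: [0-6 ALLOC][7-7 FREE][8-20 ALLOC][21-33 ALLOC][34-43 FREE]
Free blocks: [1 10] total_free=11 largest=10 -> 100*(11-10)/11 = 100/11 ≈ 9.091 -> rounds to 9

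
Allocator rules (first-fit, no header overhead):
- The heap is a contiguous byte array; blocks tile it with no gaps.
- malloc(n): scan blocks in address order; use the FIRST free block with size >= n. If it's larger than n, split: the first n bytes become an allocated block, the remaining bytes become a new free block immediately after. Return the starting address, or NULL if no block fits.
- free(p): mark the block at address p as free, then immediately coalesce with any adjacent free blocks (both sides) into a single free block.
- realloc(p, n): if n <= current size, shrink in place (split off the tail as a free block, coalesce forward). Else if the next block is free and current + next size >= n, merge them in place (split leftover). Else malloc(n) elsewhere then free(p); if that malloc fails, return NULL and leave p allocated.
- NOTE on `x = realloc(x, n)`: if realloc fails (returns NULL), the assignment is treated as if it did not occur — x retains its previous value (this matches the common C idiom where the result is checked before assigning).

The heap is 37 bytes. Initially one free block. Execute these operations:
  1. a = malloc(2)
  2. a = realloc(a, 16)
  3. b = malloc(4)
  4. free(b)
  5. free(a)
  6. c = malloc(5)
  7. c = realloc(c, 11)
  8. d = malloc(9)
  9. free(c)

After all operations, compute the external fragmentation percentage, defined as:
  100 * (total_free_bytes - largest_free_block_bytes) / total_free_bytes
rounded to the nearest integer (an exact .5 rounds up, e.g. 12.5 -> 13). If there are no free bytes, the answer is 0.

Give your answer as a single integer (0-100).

Op 1: a = malloc(2) -> a = 0; heap: [0-1 ALLOC][2-36 FREE]
Op 2: a = realloc(a, 16) -> a = 0; heap: [0-15 ALLOC][16-36 FREE]
Op 3: b = malloc(4) -> b = 16; heap: [0-15 ALLOC][16-19 ALLOC][20-36 FREE]
Op 4: free(b) -> (freed b); heap: [0-15 ALLOC][16-36 FREE]
Op 5: free(a) -> (freed a); heap: [0-36 FREE]
Op 6: c = malloc(5) -> c = 0; heap: [0-4 ALLOC][5-36 FREE]
Op 7: c = realloc(c, 11) -> c = 0; heap: [0-10 ALLOC][11-36 FREE]
Op 8: d = malloc(9) -> d = 11; heap: [0-10 ALLOC][11-19 ALLOC][20-36 FREE]
Op 9: free(c) -> (freed c); heap: [0-10 FREE][11-19 ALLOC][20-36 FREE]
Free blocks: [11 17] total_free=28 largest=17 -> 100*(28-17)/28 = 1100/28 ≈ 39.286 -> rounds to 39

Answer: 39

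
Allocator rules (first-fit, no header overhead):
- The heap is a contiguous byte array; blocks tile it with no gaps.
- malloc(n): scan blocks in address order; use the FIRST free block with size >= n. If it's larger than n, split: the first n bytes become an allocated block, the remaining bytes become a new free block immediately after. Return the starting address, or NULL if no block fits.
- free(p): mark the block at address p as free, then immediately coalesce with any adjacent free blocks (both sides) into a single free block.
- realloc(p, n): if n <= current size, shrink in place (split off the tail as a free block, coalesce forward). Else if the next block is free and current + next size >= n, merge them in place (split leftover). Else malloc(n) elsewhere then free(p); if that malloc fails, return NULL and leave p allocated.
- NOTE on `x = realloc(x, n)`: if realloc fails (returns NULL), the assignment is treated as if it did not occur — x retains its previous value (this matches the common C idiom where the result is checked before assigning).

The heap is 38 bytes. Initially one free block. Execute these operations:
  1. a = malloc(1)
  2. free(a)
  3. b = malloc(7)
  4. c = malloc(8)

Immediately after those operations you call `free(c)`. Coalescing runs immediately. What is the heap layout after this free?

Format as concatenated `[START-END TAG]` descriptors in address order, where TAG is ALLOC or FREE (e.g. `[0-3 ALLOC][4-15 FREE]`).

Answer: [0-6 ALLOC][7-37 FREE]

Derivation:
Op 1: a = malloc(1) -> a = 0; heap: [0-0 ALLOC][1-37 FREE]
Op 2: free(a) -> (freed a); heap: [0-37 FREE]
Op 3: b = malloc(7) -> b = 0; heap: [0-6 ALLOC][7-37 FREE]
Op 4: c = malloc(8) -> c = 7; heap: [0-6 ALLOC][7-14 ALLOC][15-37 FREE]
free(c): c = 7 -> block [7-14 ALLOC]; mark free, coalesce with adjacent free neighbors -> [0-6 ALLOC][7-37 FREE]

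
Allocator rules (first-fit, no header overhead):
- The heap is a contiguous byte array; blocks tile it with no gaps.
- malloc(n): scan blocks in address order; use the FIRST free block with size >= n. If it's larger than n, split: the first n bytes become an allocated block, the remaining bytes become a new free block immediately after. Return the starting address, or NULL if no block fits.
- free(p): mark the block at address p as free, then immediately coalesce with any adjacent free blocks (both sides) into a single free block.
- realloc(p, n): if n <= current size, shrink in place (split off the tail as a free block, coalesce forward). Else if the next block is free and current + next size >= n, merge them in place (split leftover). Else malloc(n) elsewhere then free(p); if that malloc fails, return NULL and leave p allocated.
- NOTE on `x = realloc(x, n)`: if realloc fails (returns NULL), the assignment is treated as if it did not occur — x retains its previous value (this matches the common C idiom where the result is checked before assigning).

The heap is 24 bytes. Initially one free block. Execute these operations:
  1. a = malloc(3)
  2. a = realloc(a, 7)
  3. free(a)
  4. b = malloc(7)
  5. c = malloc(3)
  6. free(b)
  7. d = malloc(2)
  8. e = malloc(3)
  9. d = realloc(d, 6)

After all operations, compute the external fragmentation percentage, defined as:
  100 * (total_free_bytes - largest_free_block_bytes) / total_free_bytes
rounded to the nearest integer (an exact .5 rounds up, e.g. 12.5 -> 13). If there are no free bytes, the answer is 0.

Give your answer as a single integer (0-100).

Op 1: a = malloc(3) -> a = 0; heap: [0-2 ALLOC][3-23 FREE]
Op 2: a = realloc(a, 7) -> a = 0; heap: [0-6 ALLOC][7-23 FREE]
Op 3: free(a) -> (freed a); heap: [0-23 FREE]
Op 4: b = malloc(7) -> b = 0; heap: [0-6 ALLOC][7-23 FREE]
Op 5: c = malloc(3) -> c = 7; heap: [0-6 ALLOC][7-9 ALLOC][10-23 FREE]
Op 6: free(b) -> (freed b); heap: [0-6 FREE][7-9 ALLOC][10-23 FREE]
Op 7: d = malloc(2) -> d = 0; heap: [0-1 ALLOC][2-6 FREE][7-9 ALLOC][10-23 FREE]
Op 8: e = malloc(3) -> e = 2; heap: [0-1 ALLOC][2-4 ALLOC][5-6 FREE][7-9 ALLOC][10-23 FREE]
Op 9: d = realloc(d, 6) -> d = 10; heap: [0-1 FREE][2-4 ALLOC][5-6 FREE][7-9 ALLOC][10-15 ALLOC][16-23 FREE]
Free blocks: [2 2 8] total_free=12 largest=8 -> 100*(12-8)/12 = 400/12 ≈ 33.333 -> rounds to 33

Answer: 33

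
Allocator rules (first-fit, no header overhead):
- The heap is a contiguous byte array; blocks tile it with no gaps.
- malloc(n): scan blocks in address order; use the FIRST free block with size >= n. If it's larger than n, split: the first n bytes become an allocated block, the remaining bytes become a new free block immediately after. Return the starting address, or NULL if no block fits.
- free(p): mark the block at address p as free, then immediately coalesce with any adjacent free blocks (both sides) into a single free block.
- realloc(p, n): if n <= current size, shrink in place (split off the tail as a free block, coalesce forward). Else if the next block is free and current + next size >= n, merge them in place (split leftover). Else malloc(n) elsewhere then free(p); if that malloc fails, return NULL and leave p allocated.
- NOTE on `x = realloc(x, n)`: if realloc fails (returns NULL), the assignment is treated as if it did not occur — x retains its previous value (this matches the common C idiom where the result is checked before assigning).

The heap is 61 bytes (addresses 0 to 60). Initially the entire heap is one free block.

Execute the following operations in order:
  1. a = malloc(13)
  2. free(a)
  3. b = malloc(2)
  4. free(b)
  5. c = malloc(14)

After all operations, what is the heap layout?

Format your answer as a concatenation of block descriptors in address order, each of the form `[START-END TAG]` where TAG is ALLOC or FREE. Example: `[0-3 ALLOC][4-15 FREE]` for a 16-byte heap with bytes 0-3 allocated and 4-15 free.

Op 1: a = malloc(13) -> a = 0; heap: [0-12 ALLOC][13-60 FREE]
Op 2: free(a) -> (freed a); heap: [0-60 FREE]
Op 3: b = malloc(2) -> b = 0; heap: [0-1 ALLOC][2-60 FREE]
Op 4: free(b) -> (freed b); heap: [0-60 FREE]
Op 5: c = malloc(14) -> c = 0; heap: [0-13 ALLOC][14-60 FREE]

Answer: [0-13 ALLOC][14-60 FREE]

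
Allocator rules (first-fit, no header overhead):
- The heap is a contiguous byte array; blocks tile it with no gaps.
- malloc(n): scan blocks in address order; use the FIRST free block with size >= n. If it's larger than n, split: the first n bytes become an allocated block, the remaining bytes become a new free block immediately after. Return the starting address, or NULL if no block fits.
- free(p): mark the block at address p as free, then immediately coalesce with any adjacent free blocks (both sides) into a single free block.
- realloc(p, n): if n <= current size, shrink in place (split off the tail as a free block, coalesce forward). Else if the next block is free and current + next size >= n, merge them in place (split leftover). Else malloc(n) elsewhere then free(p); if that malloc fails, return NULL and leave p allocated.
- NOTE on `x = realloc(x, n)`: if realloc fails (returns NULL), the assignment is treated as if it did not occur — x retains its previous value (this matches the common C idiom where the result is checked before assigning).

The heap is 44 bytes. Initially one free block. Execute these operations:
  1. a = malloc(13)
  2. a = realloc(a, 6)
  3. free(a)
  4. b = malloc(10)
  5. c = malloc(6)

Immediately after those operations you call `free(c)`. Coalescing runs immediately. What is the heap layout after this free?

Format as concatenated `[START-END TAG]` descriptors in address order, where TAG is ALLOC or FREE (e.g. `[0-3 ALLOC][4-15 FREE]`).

Op 1: a = malloc(13) -> a = 0; heap: [0-12 ALLOC][13-43 FREE]
Op 2: a = realloc(a, 6) -> a = 0; heap: [0-5 ALLOC][6-43 FREE]
Op 3: free(a) -> (freed a); heap: [0-43 FREE]
Op 4: b = malloc(10) -> b = 0; heap: [0-9 ALLOC][10-43 FREE]
Op 5: c = malloc(6) -> c = 10; heap: [0-9 ALLOC][10-15 ALLOC][16-43 FREE]
free(c): c = 10 -> block [10-15 ALLOC]; mark free, coalesce with adjacent free neighbors -> [0-9 ALLOC][10-43 FREE]

Answer: [0-9 ALLOC][10-43 FREE]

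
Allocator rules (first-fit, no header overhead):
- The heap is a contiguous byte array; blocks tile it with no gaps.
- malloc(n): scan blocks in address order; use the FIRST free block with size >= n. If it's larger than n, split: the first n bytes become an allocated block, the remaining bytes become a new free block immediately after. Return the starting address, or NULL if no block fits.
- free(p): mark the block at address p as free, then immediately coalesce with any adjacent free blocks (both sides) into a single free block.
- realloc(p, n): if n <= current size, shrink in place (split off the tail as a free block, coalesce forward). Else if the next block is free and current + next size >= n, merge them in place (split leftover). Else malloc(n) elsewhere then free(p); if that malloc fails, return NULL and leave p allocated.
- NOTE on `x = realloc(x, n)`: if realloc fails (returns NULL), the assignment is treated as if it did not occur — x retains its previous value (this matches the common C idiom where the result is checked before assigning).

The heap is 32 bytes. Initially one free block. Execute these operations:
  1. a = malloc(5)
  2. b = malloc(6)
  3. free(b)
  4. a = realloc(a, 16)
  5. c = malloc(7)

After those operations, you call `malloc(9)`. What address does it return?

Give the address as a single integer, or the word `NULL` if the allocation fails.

Answer: 23

Derivation:
Op 1: a = malloc(5) -> a = 0; heap: [0-4 ALLOC][5-31 FREE]
Op 2: b = malloc(6) -> b = 5; heap: [0-4 ALLOC][5-10 ALLOC][11-31 FREE]
Op 3: free(b) -> (freed b); heap: [0-4 ALLOC][5-31 FREE]
Op 4: a = realloc(a, 16) -> a = 0; heap: [0-15 ALLOC][16-31 FREE]
Op 5: c = malloc(7) -> c = 16; heap: [0-15 ALLOC][16-22 ALLOC][23-31 FREE]
malloc(9): first-fit scan over [0-15 ALLOC][16-22 ALLOC][23-31 FREE] -> 23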